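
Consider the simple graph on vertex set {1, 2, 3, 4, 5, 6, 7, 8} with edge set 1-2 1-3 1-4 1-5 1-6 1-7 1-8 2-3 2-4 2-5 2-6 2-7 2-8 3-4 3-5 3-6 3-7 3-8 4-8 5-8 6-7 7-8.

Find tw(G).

4

A width-4 tree decomposition is:
Bags: B1 = {1, 2, 3, 5, 8}  B2 = {1, 2, 3, 7, 8}  B3 = {1, 2, 3, 4, 8}  B4 = {1, 2, 3, 6, 7}
Tree: B1–B2, B1–B3, B2–B4
Every bag has size at most 5, so the width is 5 − 1 = 4 and tw(G) ≤ 4. On the other hand G contains the 5-clique {1, 2, 3, 4, 8}. A clique must lie in a single bag of any decomposition, so no decomposition can have width below 4. The upper and lower bounds meet at 4, so that is the treewidth.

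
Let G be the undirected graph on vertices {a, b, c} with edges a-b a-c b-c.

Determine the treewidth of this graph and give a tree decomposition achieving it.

A single bag containing all 3 vertices is trivially a valid decomposition of width 2. On the other hand G contains the 3-clique {a, b, c}. A clique must lie in a single bag of any decomposition, so no decomposition can have width below 2. Combining the bounds, tw(G) = 2.

Treewidth 2.
One optimal decomposition is:
Bags: B1 = {a, b, c}
Tree: (single bag)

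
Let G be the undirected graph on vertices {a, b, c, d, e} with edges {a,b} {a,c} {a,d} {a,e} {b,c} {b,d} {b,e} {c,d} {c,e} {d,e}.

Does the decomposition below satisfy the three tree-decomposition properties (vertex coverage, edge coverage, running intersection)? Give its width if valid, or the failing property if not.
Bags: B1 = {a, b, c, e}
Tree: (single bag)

A tree decomposition must satisfy three properties: every vertex lies in some bag; for every edge, both endpoints lie together in some bag; and for every vertex, the bags containing it form a connected subtree. Here vertex d appears in no bag, so the decomposition is invalid.

No — vertex d appears in no bag.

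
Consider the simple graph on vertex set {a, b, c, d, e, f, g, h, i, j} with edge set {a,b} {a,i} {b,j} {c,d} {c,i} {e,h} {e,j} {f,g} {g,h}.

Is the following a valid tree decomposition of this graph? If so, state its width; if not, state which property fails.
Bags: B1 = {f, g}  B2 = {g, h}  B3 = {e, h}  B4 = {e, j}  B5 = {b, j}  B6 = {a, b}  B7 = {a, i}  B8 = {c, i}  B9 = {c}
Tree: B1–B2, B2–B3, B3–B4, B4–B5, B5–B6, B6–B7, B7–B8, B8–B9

A tree decomposition must satisfy three properties: every vertex lies in some bag; for every edge, both endpoints lie together in some bag; and for every vertex, the bags containing it form a connected subtree. Here vertex d appears in no bag, so the decomposition is invalid.

No — vertex d appears in no bag.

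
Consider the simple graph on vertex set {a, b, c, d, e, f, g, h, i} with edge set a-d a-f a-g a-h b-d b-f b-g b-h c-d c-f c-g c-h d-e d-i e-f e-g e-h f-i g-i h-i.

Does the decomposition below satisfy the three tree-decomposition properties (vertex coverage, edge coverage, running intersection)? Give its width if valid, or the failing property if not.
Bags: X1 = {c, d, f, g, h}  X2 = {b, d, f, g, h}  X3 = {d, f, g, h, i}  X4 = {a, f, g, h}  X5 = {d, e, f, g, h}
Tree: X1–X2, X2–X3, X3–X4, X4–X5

A tree decomposition must satisfy three properties: every vertex lies in some bag; for every edge, both endpoints lie together in some bag; and for every vertex, the bags containing it form a connected subtree. Here edge (d,a) lies in no bag, so the decomposition is invalid.

No — edge (d,a) lies in no bag.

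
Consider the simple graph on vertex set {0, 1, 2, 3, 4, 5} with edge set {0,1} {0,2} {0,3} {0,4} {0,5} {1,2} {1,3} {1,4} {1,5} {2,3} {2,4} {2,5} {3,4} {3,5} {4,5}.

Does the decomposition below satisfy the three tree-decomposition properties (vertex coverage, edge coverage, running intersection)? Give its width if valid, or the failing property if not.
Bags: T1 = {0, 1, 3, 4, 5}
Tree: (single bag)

A tree decomposition must satisfy three properties: every vertex lies in some bag; for every edge, both endpoints lie together in some bag; and for every vertex, the bags containing it form a connected subtree. Here vertex 2 appears in no bag, so the decomposition is invalid.

No — vertex 2 appears in no bag.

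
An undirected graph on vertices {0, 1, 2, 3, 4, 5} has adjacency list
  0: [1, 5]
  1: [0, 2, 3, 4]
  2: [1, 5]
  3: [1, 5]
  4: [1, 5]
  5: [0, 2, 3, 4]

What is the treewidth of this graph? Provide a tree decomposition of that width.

Treewidth 2.
One optimal decomposition is:
Bags: B1 = {1, 3, 5}  B2 = {1, 4, 5}  B3 = {0, 1, 5}  B4 = {1, 2, 5}
Tree: B1–B2, B2–B3, B3–B4

Each bag holds 3 vertices, so the decomposition has width 2, which upper-bounds the treewidth. Since 1–3–5–4–1 is a cycle in G, G is not acyclic. Forests are exactly the graphs of treewidth ≤ 1, so tw(G) ≥ 2. The upper and lower bounds meet at 2, so that is the treewidth.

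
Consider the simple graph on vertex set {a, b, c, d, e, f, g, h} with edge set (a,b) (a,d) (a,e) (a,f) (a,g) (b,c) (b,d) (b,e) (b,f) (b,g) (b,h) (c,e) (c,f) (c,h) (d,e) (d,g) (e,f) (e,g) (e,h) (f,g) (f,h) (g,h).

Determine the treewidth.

4

A width-4 tree decomposition is:
Bags: B1 = {b, e, f, g, h}  B2 = {a, b, e, f, g}  B3 = {b, c, e, f, h}  B4 = {a, b, d, e, g}
Tree: B1–B2, B1–B3, B2–B4
Every bag has size at most 5, so the width is 5 − 1 = 4 and tw(G) ≤ 4. For the lower bound, the 5 vertices {a, b, d, e, g} are pairwise adjacent, and any tree decomposition puts a clique entirely inside one bag — forcing width ≥ 4. Therefore the treewidth is 4.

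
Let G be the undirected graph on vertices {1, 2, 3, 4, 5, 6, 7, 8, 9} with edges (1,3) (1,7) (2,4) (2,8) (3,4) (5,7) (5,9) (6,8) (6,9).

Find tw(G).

A width-2 tree decomposition is:
Bags: B1 = {6, 8, 9}  B2 = {5, 8, 9}  B3 = {5, 7, 8}  B4 = {1, 7, 8}  B5 = {1, 3, 8}  B6 = {3, 4, 8}  B7 = {2, 4, 8}
Tree: B1–B2, B2–B3, B3–B4, B4–B5, B5–B6, B6–B7
The largest bag has 3 vertices, giving width 2; this decomposition certifies tw(G) ≤ 2. The edges 8–6–9–5–7–1–3–4–2–8 form a cycle, so G is not a tree and its treewidth is at least 2. Therefore the treewidth is 2.

2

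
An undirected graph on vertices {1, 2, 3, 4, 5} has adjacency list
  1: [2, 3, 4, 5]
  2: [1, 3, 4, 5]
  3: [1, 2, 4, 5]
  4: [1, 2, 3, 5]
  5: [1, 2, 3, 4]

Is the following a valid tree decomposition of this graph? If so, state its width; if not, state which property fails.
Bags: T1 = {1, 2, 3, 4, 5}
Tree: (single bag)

Yes; width 4.

Every vertex of G appears in some bag (union = {1, 2, 3, 4, 5}); every edge is covered by a bag; and for each vertex v the set of bags containing v is connected in the bag tree. The decomposition is therefore valid. The largest bag has 5 vertices, so the width is 4.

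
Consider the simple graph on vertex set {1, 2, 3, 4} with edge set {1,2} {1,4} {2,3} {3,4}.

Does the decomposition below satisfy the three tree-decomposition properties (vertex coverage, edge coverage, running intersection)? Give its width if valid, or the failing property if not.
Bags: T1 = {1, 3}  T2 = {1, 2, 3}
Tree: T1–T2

No — vertex 4 appears in no bag.

A tree decomposition must satisfy three properties: every vertex lies in some bag; for every edge, both endpoints lie together in some bag; and for every vertex, the bags containing it form a connected subtree. Here vertex 4 appears in no bag, so the decomposition is invalid.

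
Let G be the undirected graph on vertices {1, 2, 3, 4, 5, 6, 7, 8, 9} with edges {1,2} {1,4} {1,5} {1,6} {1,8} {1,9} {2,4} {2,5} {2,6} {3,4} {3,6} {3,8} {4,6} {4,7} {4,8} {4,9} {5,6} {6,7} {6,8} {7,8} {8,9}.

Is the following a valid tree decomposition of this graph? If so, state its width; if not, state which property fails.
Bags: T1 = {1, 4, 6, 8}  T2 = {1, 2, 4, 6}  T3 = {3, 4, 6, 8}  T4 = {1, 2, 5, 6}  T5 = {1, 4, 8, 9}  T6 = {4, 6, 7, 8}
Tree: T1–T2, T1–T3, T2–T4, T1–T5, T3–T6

Yes; width 3.

Every vertex of G appears in some bag (union = {1, 2, 3, 4, 5, 6, 7, 8, 9}); every edge is covered by a bag; and for each vertex v the set of bags containing v is connected in the bag tree. The decomposition is therefore valid. The largest bag has 4 vertices, so the width is 3.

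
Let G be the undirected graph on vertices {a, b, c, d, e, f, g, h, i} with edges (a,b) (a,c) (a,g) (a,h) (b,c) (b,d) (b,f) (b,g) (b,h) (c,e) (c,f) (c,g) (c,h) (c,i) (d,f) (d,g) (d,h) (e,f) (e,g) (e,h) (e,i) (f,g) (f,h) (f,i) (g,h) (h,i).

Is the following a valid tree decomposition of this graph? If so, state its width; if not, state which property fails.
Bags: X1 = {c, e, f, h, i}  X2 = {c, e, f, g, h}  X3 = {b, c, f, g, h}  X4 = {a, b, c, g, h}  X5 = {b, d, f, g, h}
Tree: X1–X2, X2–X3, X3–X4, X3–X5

Every vertex of G appears in some bag (union = {a, b, c, d, e, f, g, h, i}); every edge is covered by a bag; and for each vertex v the set of bags containing v is connected in the bag tree. The decomposition is therefore valid. The largest bag has 5 vertices, so the width is 4.

Yes; width 4.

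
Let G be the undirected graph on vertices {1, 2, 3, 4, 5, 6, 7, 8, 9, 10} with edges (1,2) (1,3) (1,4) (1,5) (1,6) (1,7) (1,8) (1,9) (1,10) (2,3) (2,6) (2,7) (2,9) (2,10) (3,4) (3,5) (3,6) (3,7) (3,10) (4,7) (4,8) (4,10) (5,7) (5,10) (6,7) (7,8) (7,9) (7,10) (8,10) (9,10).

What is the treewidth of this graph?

4

A width-4 tree decomposition is:
Bags: B1 = {1, 2, 7, 9, 10}  B2 = {1, 2, 3, 7, 10}  B3 = {1, 3, 5, 7, 10}  B4 = {1, 3, 4, 7, 10}  B5 = {1, 2, 3, 6, 7}  B6 = {1, 4, 7, 8, 10}
Tree: B1–B2, B2–B3, B3–B4, B2–B5, B4–B6
Each bag holds 5 vertices, so the decomposition has width 4, which upper-bounds the treewidth. For the lower bound, the 5 vertices {1, 4, 7, 8, 10} are pairwise adjacent, and any tree decomposition puts a clique entirely inside one bag — forcing width ≥ 4. Therefore the treewidth is 4.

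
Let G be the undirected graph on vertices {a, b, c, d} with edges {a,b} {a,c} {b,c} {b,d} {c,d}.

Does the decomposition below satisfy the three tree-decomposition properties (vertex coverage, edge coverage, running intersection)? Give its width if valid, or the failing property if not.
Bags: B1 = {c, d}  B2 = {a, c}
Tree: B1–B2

No — vertex b appears in no bag.

A tree decomposition must satisfy three properties: every vertex lies in some bag; for every edge, both endpoints lie together in some bag; and for every vertex, the bags containing it form a connected subtree. Here vertex b appears in no bag, so the decomposition is invalid.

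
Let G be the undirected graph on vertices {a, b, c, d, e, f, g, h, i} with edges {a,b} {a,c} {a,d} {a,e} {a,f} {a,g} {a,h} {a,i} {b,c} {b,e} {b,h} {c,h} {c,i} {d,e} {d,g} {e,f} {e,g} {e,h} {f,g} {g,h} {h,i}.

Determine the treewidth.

3

A width-3 tree decomposition is:
Bags: B1 = {a, b, c, h}  B2 = {a, b, e, h}  B3 = {a, c, h, i}  B4 = {a, e, g, h}  B5 = {a, e, f, g}  B6 = {a, d, e, g}
Tree: B1–B2, B1–B3, B2–B4, B4–B5, B5–B6
Every bag has size at most 4, so the width is 4 − 1 = 3 and tw(G) ≤ 3. On the other hand G contains the 4-clique {a, d, e, g}. A clique must lie in a single bag of any decomposition, so no decomposition can have width below 3. Therefore the treewidth is 3.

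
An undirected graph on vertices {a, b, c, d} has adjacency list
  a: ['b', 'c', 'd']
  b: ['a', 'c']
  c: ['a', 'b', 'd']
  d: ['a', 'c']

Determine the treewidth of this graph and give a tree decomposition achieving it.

Treewidth 2.
One such decomposition:
Bags: B1 = {a, c, d}  B2 = {a, b, c}
Tree: B1–B2

Every bag has size at most 3, so the width is 3 − 1 = 2 and tw(G) ≤ 2. For the lower bound, the 3 vertices {a, c, d} are pairwise adjacent, and any tree decomposition puts a clique entirely inside one bag — forcing width ≥ 2. The upper and lower bounds meet at 2, so that is the treewidth.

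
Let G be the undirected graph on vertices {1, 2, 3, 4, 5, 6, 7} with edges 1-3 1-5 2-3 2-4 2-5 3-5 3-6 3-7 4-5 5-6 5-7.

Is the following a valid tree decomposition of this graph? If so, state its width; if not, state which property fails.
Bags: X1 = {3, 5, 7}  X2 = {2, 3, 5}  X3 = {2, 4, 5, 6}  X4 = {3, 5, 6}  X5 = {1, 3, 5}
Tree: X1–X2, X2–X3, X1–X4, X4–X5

A tree decomposition must satisfy three properties: every vertex lies in some bag; for every edge, both endpoints lie together in some bag; and for every vertex, the bags containing it form a connected subtree. Here bags containing vertex 6 are not connected in the tree, so the decomposition is invalid.

No — bags containing vertex 6 are not connected in the tree.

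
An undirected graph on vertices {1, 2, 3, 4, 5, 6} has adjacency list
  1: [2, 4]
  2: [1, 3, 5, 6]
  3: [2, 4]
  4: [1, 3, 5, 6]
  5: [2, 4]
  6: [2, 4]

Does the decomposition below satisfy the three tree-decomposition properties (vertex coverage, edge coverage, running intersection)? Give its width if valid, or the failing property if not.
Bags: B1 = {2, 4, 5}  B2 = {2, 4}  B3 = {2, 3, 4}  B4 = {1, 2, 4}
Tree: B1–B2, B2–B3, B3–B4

No — vertex 6 appears in no bag.

A tree decomposition must satisfy three properties: every vertex lies in some bag; for every edge, both endpoints lie together in some bag; and for every vertex, the bags containing it form a connected subtree. Here vertex 6 appears in no bag, so the decomposition is invalid.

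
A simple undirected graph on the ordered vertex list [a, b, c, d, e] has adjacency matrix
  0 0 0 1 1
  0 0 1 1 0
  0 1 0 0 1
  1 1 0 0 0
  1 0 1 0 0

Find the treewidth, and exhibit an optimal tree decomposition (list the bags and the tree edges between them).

Treewidth 2.
One such decomposition:
Bags: B1 = {b, c, d}  B2 = {c, d, e}  B3 = {a, d, e}
Tree: B1–B2, B2–B3

Every bag has size at most 3, so the width is 3 − 1 = 2 and tw(G) ≤ 2. For the lower bound, G contains the cycle d–b–c–e–a–d, so G is not a forest; only forests have treewidth ≤ 1, hence tw(G) ≥ 2. Hence tw(G) = 2 exactly.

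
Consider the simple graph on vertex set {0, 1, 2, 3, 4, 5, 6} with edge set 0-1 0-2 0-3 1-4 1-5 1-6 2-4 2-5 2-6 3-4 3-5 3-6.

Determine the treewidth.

A width-3 tree decomposition is:
Bags: B1 = {1, 2, 3, 5}  B2 = {1, 2, 3, 6}  B3 = {1, 2, 3, 4}  B4 = {0, 1, 2, 3}
Tree: B1–B2, B2–B3, B3–B4
Each bag holds 4 vertices, so the decomposition has width 3, which upper-bounds the treewidth. For the lower bound: the 4 vertex sets {3,5}, {1,6}, {2}, {4} are disjoint, each induces a connected subgraph, and every pair is joined by at least one edge of G. Contracting each set to a single vertex therefore yields K_{4} as a minor, and since treewidth is minor-monotone, tw(G) ≥ tw(K_{4}) = 3. Combining the bounds, tw(G) = 3.

3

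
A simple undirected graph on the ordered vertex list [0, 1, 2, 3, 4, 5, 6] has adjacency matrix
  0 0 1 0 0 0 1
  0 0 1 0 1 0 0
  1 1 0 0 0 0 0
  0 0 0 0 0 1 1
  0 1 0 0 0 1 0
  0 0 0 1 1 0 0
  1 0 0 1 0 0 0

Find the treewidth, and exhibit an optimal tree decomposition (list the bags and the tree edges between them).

The largest bag has 3 vertices, giving width 2; this decomposition certifies tw(G) ≤ 2. Since 6–3–5–4–1–2–0–6 is a cycle in G, G is not acyclic. Forests are exactly the graphs of treewidth ≤ 1, so tw(G) ≥ 2. Therefore the treewidth is 2.

Treewidth 2.
Bags: B1 = {3, 5, 6}  B2 = {4, 5, 6}  B3 = {1, 4, 6}  B4 = {1, 2, 6}  B5 = {0, 2, 6}
Tree: B1–B2, B2–B3, B3–B4, B4–B5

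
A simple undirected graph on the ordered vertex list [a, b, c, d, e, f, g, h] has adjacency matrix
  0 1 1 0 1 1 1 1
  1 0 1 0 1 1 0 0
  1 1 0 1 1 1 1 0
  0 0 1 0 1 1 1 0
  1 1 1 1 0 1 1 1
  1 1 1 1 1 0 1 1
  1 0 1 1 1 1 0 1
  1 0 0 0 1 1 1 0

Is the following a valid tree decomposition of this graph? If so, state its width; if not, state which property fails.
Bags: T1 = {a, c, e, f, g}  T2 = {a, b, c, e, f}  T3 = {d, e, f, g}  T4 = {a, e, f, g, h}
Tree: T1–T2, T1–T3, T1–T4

No — edge (c,d) lies in no bag.

A tree decomposition must satisfy three properties: every vertex lies in some bag; for every edge, both endpoints lie together in some bag; and for every vertex, the bags containing it form a connected subtree. Here edge (c,d) lies in no bag, so the decomposition is invalid.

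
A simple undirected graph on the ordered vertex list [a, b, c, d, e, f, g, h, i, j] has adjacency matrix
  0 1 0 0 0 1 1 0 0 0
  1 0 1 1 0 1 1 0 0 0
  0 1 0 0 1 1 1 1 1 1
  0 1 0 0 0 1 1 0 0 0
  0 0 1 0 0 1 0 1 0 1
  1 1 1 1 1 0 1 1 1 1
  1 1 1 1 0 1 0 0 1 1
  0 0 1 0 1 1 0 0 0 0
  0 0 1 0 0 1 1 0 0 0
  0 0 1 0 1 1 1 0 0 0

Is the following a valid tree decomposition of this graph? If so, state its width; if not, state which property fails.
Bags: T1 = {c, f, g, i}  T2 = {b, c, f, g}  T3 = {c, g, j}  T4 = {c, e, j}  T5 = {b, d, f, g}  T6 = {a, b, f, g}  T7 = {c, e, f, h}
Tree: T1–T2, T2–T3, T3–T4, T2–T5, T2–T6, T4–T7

A tree decomposition must satisfy three properties: every vertex lies in some bag; for every edge, both endpoints lie together in some bag; and for every vertex, the bags containing it form a connected subtree. Here edge (f,j) lies in no bag, so the decomposition is invalid.

No — edge (f,j) lies in no bag.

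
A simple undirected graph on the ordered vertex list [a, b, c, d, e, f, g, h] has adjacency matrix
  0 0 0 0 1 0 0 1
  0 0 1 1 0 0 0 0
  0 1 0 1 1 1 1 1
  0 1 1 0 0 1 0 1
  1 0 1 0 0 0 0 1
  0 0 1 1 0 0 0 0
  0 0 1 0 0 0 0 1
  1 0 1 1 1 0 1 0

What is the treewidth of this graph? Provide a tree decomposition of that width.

The largest bag has 3 vertices, giving width 2; this decomposition certifies tw(G) ≤ 2. On the other hand G contains the 3-clique {c, d, h}. A clique must lie in a single bag of any decomposition, so no decomposition can have width below 2. Hence tw(G) = 2 exactly.

Treewidth 2.
Bags: B1 = {c, d, h}  B2 = {c, e, h}  B3 = {a, e, h}  B4 = {b, c, d}  B5 = {c, g, h}  B6 = {c, d, f}
Tree: B1–B2, B2–B3, B1–B4, B1–B5, B1–B6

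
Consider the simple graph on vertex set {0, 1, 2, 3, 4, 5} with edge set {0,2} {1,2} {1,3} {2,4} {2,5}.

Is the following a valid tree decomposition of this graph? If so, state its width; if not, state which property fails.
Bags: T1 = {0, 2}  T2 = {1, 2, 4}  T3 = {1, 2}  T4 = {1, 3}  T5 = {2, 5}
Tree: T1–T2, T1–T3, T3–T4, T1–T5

No — bags containing vertex 1 are not connected in the tree.

A tree decomposition must satisfy three properties: every vertex lies in some bag; for every edge, both endpoints lie together in some bag; and for every vertex, the bags containing it form a connected subtree. Here bags containing vertex 1 are not connected in the tree, so the decomposition is invalid.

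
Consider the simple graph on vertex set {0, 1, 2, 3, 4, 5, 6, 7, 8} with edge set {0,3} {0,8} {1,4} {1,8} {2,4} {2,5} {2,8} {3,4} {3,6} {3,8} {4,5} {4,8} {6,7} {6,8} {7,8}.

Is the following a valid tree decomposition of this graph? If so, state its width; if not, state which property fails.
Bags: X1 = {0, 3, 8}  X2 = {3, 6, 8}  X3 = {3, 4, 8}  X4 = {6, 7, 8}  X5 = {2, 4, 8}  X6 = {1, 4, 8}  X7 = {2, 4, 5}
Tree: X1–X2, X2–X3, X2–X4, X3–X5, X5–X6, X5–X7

Vertex coverage: the bags together contain {0, 1, 2, 3, 4, 5, 6, 7, 8}, the full vertex set. Edge coverage: each edge of G has both endpoints in at least one bag. Running intersection: for every vertex, the bags containing it form a connected subtree. All three properties hold, so this is a valid tree decomposition of width max|bag| − 1 = 2, and hence tw(G) ≤ 2.

Yes; width 2.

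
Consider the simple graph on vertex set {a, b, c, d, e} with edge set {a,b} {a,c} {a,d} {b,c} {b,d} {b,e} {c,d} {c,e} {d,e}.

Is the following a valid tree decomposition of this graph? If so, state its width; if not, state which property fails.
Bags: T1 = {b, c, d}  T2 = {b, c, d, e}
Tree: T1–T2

A tree decomposition must satisfy three properties: every vertex lies in some bag; for every edge, both endpoints lie together in some bag; and for every vertex, the bags containing it form a connected subtree. Here vertex a appears in no bag, so the decomposition is invalid.

No — vertex a appears in no bag.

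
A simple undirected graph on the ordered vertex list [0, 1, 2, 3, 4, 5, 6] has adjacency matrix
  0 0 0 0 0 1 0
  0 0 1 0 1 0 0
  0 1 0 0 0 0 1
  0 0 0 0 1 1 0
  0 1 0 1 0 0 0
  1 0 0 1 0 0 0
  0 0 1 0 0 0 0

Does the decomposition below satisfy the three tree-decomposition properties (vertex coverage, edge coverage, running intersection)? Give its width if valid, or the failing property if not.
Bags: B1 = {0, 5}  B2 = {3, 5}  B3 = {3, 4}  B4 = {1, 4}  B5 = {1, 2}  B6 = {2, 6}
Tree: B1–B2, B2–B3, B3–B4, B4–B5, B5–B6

Yes; width 1.

Vertex coverage: the bags together contain {0, 1, 2, 3, 4, 5, 6}, the full vertex set. Edge coverage: each edge of G has both endpoints in at least one bag. Running intersection: for every vertex, the bags containing it form a connected subtree. All three properties hold, so this is a valid tree decomposition of width max|bag| − 1 = 1, and hence tw(G) ≤ 1.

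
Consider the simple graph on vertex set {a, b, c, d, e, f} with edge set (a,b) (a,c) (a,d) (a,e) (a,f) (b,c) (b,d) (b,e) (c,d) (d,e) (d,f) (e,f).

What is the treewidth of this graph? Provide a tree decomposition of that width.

The largest bag has 4 vertices, giving width 3; this decomposition certifies tw(G) ≤ 3. Conversely, {a, d, e, f} is a clique of size 4, and the vertices of any clique must share a bag in every tree decomposition; so some bag has ≥ 4 vertices and tw(G) ≥ 3. Combining the bounds, tw(G) = 3.

Treewidth 3.
Bags: B1 = {a, b, c, d}  B2 = {a, b, d, e}  B3 = {a, d, e, f}
Tree: B1–B2, B2–B3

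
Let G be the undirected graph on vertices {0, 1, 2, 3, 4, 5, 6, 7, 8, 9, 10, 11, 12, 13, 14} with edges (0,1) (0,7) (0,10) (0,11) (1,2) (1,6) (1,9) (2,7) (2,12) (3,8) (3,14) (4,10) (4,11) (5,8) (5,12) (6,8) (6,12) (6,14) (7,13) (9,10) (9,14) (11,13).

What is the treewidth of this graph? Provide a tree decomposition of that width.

The largest bag has 4 vertices, giving width 3; this decomposition certifies tw(G) ≤ 3. For the lower bound: the 4 vertex sets {4,11,13}, {7}, {0}, {1,2,9,10} are disjoint, each induces a connected subgraph, and every pair is joined by at least one edge of G. Contracting each set to a single vertex therefore yields K_{4} as a minor, and since treewidth is minor-monotone, tw(G) ≥ tw(K_{4}) = 3. Combining the bounds, tw(G) = 3.

Treewidth 3.
Bags: B1 = {4, 7, 11, 13}  B2 = {0, 4, 7, 11}  B3 = {0, 4, 7, 10}  B4 = {0, 2, 7, 10}  B5 = {0, 1, 2, 10}  B6 = {1, 2, 9, 10}  B7 = {1, 2, 9, 12}  B8 = {1, 6, 9, 12}  B9 = {6, 9, 12, 14}  B10 = {5, 6, 12, 14}  B11 = {5, 6, 8, 14}  B12 = {3, 5, 8, 14}
Tree: B1–B2, B2–B3, B3–B4, B4–B5, B5–B6, B6–B7, B7–B8, B8–B9, B9–B10, B10–B11, B11–B12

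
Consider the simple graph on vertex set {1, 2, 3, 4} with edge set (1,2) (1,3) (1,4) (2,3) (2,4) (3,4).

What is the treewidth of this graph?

3

A width-3 tree decomposition is:
Bags: B1 = {1, 2, 3, 4}
Tree: (single bag)
With just one bag of size 4, the width is 4 − 1 = 3, so tw(G) ≤ 3. Conversely, {1, 2, 3, 4} is a clique of size 4, and the vertices of any clique must share a bag in every tree decomposition; so some bag has ≥ 4 vertices and tw(G) ≥ 3. Therefore the treewidth is 3.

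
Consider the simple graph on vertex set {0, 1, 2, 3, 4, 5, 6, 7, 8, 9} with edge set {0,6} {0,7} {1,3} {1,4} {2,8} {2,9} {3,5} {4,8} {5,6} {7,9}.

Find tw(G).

2

A width-2 tree decomposition is:
Bags: B1 = {0, 7, 9}  B2 = {0, 2, 9}  B3 = {0, 2, 8}  B4 = {0, 4, 8}  B5 = {0, 1, 4}  B6 = {0, 1, 3}  B7 = {0, 3, 5}  B8 = {0, 5, 6}
Tree: B1–B2, B2–B3, B3–B4, B4–B5, B5–B6, B6–B7, B7–B8
Each bag holds 3 vertices, so the decomposition has width 2, which upper-bounds the treewidth. Since 0–7–9–2–8–4–1–3–5–6–0 is a cycle in G, G is not acyclic. Forests are exactly the graphs of treewidth ≤ 1, so tw(G) ≥ 2. Therefore the treewidth is 2.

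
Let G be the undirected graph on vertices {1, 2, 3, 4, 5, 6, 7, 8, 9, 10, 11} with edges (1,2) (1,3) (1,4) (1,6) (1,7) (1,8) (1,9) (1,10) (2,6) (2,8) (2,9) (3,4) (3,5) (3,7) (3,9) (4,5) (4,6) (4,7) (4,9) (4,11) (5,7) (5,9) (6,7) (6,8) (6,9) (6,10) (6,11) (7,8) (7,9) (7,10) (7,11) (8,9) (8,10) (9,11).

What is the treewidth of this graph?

A width-4 tree decomposition is:
Bags: B1 = {1, 6, 7, 8, 9}  B2 = {1, 4, 6, 7, 9}  B3 = {1, 2, 6, 8, 9}  B4 = {1, 3, 4, 7, 9}  B5 = {1, 6, 7, 8, 10}  B6 = {3, 4, 5, 7, 9}  B7 = {4, 6, 7, 9, 11}
Tree: B1–B2, B1–B3, B2–B4, B1–B5, B4–B6, B2–B7
Each bag holds 5 vertices, so the decomposition has width 4, which upper-bounds the treewidth. Conversely, {1, 2, 6, 8, 9} is a clique of size 5, and the vertices of any clique must share a bag in every tree decomposition; so some bag has ≥ 5 vertices and tw(G) ≥ 4. Combining the bounds, tw(G) = 4.

4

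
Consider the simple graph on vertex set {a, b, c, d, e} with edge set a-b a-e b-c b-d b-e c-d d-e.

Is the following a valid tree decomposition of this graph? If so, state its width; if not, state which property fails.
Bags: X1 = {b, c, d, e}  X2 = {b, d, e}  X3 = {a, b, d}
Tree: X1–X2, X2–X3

No — edge (e,a) lies in no bag.

A tree decomposition must satisfy three properties: every vertex lies in some bag; for every edge, both endpoints lie together in some bag; and for every vertex, the bags containing it form a connected subtree. Here edge (e,a) lies in no bag, so the decomposition is invalid.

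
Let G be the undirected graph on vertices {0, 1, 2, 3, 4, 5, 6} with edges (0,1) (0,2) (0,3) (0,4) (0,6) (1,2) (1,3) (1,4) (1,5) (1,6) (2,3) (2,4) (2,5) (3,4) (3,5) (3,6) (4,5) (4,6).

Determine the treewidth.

A width-4 tree decomposition is:
Bags: B1 = {1, 2, 3, 4, 5}  B2 = {0, 1, 2, 3, 4}  B3 = {0, 1, 3, 4, 6}
Tree: B1–B2, B2–B3
Each bag holds 5 vertices, so the decomposition has width 4, which upper-bounds the treewidth. Conversely, {0, 1, 2, 3, 4} is a clique of size 5, and the vertices of any clique must share a bag in every tree decomposition; so some bag has ≥ 5 vertices and tw(G) ≥ 4. Hence tw(G) = 4 exactly.

4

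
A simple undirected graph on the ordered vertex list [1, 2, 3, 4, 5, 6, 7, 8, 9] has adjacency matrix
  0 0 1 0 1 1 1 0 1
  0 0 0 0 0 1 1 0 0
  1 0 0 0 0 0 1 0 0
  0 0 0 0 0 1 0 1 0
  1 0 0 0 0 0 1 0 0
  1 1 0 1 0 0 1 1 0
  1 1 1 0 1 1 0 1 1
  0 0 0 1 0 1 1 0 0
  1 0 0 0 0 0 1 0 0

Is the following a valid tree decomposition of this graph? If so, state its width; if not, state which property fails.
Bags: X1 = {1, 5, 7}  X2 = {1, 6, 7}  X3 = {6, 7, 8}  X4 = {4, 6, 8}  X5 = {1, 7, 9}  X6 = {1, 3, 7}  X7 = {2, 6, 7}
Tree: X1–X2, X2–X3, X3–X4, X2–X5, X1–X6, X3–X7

Yes; width 2.

Vertex coverage: the bags together contain {1, 2, 3, 4, 5, 6, 7, 8, 9}, the full vertex set. Edge coverage: each edge of G has both endpoints in at least one bag. Running intersection: for every vertex, the bags containing it form a connected subtree. All three properties hold, so this is a valid tree decomposition of width max|bag| − 1 = 2, and hence tw(G) ≤ 2.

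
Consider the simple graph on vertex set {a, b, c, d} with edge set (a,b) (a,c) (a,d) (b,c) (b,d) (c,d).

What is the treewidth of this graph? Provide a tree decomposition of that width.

Treewidth 3.
One optimal decomposition is:
Bags: B1 = {a, b, c, d}
Tree: (single bag)

With just one bag of size 4, the width is 4 − 1 = 3, so tw(G) ≤ 3. Conversely, {a, b, c, d} is a clique of size 4, and the vertices of any clique must share a bag in every tree decomposition; so some bag has ≥ 4 vertices and tw(G) ≥ 3. Therefore the treewidth is 3.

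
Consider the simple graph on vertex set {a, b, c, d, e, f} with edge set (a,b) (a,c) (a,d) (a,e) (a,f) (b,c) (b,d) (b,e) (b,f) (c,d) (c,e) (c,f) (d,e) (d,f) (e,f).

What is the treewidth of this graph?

A width-5 tree decomposition is:
Bags: B1 = {a, b, c, d, e, f}
Tree: (single bag)
A single bag containing all 6 vertices is trivially a valid decomposition of width 5. On the other hand G contains the 6-clique {a, b, c, d, e, f}. A clique must lie in a single bag of any decomposition, so no decomposition can have width below 5. Combining the bounds, tw(G) = 5.

5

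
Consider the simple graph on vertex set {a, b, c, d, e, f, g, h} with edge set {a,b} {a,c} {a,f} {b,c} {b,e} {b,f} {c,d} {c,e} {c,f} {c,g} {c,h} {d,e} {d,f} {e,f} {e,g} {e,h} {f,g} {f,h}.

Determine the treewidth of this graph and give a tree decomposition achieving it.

Treewidth 3.
One optimal decomposition is:
Bags: B1 = {c, d, e, f}  B2 = {b, c, e, f}  B3 = {c, e, f, h}  B4 = {a, b, c, f}  B5 = {c, e, f, g}
Tree: B1–B2, B1–B3, B2–B4, B1–B5

Each bag holds 4 vertices, so the decomposition has width 3, which upper-bounds the treewidth. Conversely, {c, d, e, f} is a clique of size 4, and the vertices of any clique must share a bag in every tree decomposition; so some bag has ≥ 4 vertices and tw(G) ≥ 3. Therefore the treewidth is 3.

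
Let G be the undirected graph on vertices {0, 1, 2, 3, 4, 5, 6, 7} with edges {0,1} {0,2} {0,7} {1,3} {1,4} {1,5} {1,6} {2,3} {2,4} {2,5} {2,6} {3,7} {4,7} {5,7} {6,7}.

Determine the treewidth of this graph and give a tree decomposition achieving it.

Treewidth 3.
One such decomposition:
Bags: B1 = {1, 2, 6, 7}  B2 = {1, 2, 5, 7}  B3 = {0, 1, 2, 7}  B4 = {1, 2, 3, 7}  B5 = {1, 2, 4, 7}
Tree: B1–B2, B2–B3, B3–B4, B4–B5

The largest bag has 4 vertices, giving width 3; this decomposition certifies tw(G) ≤ 3. For the lower bound: the 4 vertex sets {6,7}, {1,5}, {2}, {0} are disjoint, each induces a connected subgraph, and every pair is joined by at least one edge of G. Contracting each set to a single vertex therefore yields K_{4} as a minor, and since treewidth is minor-monotone, tw(G) ≥ tw(K_{4}) = 3. The upper and lower bounds meet at 3, so that is the treewidth.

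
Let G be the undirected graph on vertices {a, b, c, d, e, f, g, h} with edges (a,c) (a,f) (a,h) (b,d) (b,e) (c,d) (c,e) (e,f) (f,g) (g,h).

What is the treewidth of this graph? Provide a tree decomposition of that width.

The largest bag has 3 vertices, giving width 2; this decomposition certifies tw(G) ≤ 2. The edges g–h–a–f–g form a cycle, so G is not a tree and its treewidth is at least 2. Therefore the treewidth is 2.

Treewidth 2.
Bags: B1 = {f, g, h}  B2 = {a, f, h}  B3 = {a, e, f}  B4 = {a, c, e}  B5 = {b, c, e}  B6 = {b, c, d}
Tree: B1–B2, B2–B3, B3–B4, B4–B5, B5–B6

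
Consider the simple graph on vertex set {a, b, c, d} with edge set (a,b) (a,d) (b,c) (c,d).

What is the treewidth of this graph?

A width-2 tree decomposition is:
Bags: B1 = {a, c, d}  B2 = {a, b, c}
Tree: B1–B2
Every bag has size at most 3, so the width is 3 − 1 = 2 and tw(G) ≤ 2. Since a–d–c–b–a is a cycle in G, G is not acyclic. Forests are exactly the graphs of treewidth ≤ 1, so tw(G) ≥ 2. Therefore the treewidth is 2.

2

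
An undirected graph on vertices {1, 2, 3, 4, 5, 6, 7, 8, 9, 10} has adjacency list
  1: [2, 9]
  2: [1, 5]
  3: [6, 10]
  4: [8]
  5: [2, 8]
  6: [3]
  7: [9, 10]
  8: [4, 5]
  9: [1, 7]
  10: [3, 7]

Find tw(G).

1

A width-1 tree decomposition is:
Bags: B1 = {3, 6}  B2 = {3, 10}  B3 = {7, 10}  B4 = {7, 9}  B5 = {1, 9}  B6 = {1, 2}  B7 = {2, 5}  B8 = {5, 8}  B9 = {4, 8}
Tree: B1–B2, B2–B3, B3–B4, B4–B5, B5–B6, B6–B7, B7–B8, B8–B9
The largest bag has 2 vertices, giving width 1; this decomposition certifies tw(G) ≤ 1. G has an edge, so its treewidth is at least 1. The upper and lower bounds meet at 1, so that is the treewidth.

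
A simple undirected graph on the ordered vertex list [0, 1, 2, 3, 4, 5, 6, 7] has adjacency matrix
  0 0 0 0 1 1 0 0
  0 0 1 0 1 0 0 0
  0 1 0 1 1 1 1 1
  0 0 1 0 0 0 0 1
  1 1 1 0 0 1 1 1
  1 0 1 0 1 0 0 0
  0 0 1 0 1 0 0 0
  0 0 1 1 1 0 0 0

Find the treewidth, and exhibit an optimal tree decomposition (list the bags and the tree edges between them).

The largest bag has 3 vertices, giving width 2; this decomposition certifies tw(G) ≤ 2. For the lower bound, the 3 vertices {0, 4, 5} are pairwise adjacent, and any tree decomposition puts a clique entirely inside one bag — forcing width ≥ 2. Therefore the treewidth is 2.

Treewidth 2.
One optimal decomposition is:
Bags: B1 = {2, 4, 6}  B2 = {2, 4, 7}  B3 = {2, 3, 7}  B4 = {2, 4, 5}  B5 = {1, 2, 4}  B6 = {0, 4, 5}
Tree: B1–B2, B2–B3, B2–B4, B4–B5, B4–B6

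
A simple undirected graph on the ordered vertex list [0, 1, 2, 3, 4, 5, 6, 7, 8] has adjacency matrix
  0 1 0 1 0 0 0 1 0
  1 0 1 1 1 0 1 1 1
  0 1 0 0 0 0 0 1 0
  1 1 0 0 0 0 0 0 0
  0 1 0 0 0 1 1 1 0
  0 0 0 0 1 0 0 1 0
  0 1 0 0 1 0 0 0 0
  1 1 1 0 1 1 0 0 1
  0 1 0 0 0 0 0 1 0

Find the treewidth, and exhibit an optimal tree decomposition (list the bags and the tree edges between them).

Every bag has size at most 3, so the width is 3 − 1 = 2 and tw(G) ≤ 2. Conversely, {0, 1, 3} is a clique of size 3, and the vertices of any clique must share a bag in every tree decomposition; so some bag has ≥ 3 vertices and tw(G) ≥ 2. Hence tw(G) = 2 exactly.

Treewidth 2.
One such decomposition:
Bags: B1 = {0, 1, 7}  B2 = {0, 1, 3}  B3 = {1, 7, 8}  B4 = {1, 4, 7}  B5 = {1, 4, 6}  B6 = {4, 5, 7}  B7 = {1, 2, 7}
Tree: B1–B2, B1–B3, B1–B4, B4–B5, B4–B6, B3–B7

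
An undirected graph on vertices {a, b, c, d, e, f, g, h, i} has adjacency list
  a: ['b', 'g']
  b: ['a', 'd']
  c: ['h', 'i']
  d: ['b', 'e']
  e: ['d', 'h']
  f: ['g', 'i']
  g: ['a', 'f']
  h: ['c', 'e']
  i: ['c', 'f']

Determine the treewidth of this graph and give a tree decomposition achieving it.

Treewidth 2.
One optimal decomposition is:
Bags: B1 = {c, f, i}  B2 = {c, f, h}  B3 = {e, f, h}  B4 = {d, e, f}  B5 = {b, d, f}  B6 = {a, b, f}  B7 = {a, f, g}
Tree: B1–B2, B2–B3, B3–B4, B4–B5, B5–B6, B6–B7

Every bag has size at most 3, so the width is 3 − 1 = 2 and tw(G) ≤ 2. For the lower bound, G contains the cycle f–i–c–h–e–d–b–a–g–f, so G is not a forest; only forests have treewidth ≤ 1, hence tw(G) ≥ 2. Hence tw(G) = 2 exactly.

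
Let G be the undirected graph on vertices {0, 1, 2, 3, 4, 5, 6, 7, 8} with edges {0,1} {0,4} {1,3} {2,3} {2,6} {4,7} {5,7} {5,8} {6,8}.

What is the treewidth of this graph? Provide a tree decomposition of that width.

Treewidth 2.
One such decomposition:
Bags: B1 = {4, 5, 7}  B2 = {4, 5, 8}  B3 = {4, 6, 8}  B4 = {2, 4, 6}  B5 = {2, 3, 4}  B6 = {1, 3, 4}  B7 = {0, 1, 4}
Tree: B1–B2, B2–B3, B3–B4, B4–B5, B5–B6, B6–B7

Each bag holds 3 vertices, so the decomposition has width 2, which upper-bounds the treewidth. The edges 4–7–5–8–6–2–3–1–0–4 form a cycle, so G is not a tree and its treewidth is at least 2. The upper and lower bounds meet at 2, so that is the treewidth.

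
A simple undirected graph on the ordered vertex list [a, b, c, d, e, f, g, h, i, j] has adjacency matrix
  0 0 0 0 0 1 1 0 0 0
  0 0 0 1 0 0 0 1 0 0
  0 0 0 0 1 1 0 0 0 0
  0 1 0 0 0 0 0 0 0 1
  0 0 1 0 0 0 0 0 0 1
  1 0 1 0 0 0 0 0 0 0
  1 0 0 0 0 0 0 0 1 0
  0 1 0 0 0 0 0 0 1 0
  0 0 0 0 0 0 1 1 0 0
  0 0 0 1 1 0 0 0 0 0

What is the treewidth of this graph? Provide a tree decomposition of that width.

The largest bag has 3 vertices, giving width 2; this decomposition certifies tw(G) ≤ 2. For the lower bound, G contains the cycle i–g–a–f–c–e–j–d–b–h–i, so G is not a forest; only forests have treewidth ≤ 1, hence tw(G) ≥ 2. The upper and lower bounds meet at 2, so that is the treewidth.

Treewidth 2.
One optimal decomposition is:
Bags: B1 = {a, g, i}  B2 = {a, f, i}  B3 = {c, f, i}  B4 = {c, e, i}  B5 = {e, i, j}  B6 = {d, i, j}  B7 = {b, d, i}  B8 = {b, h, i}
Tree: B1–B2, B2–B3, B3–B4, B4–B5, B5–B6, B6–B7, B7–B8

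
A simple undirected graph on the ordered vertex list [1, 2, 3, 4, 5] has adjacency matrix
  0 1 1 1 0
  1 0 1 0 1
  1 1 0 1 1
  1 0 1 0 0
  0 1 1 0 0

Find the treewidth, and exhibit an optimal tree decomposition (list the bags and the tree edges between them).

Treewidth 2.
One such decomposition:
Bags: B1 = {2, 3, 5}  B2 = {1, 2, 3}  B3 = {1, 3, 4}
Tree: B1–B2, B2–B3

The largest bag has 3 vertices, giving width 2; this decomposition certifies tw(G) ≤ 2. Conversely, {1, 2, 3} is a clique of size 3, and the vertices of any clique must share a bag in every tree decomposition; so some bag has ≥ 3 vertices and tw(G) ≥ 2. Hence tw(G) = 2 exactly.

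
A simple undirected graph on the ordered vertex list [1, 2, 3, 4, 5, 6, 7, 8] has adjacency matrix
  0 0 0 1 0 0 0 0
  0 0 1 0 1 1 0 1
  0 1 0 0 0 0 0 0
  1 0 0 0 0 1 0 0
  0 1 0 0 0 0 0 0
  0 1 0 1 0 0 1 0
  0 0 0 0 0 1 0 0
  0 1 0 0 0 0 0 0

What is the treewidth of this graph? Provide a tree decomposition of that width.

Every bag has size at most 2, so the width is 2 − 1 = 1 and tw(G) ≤ 1. Since G has at least one edge (e.g. 4–6), it is not an edgeless graph, so tw(G) ≥ 1. Combining the bounds, tw(G) = 1.

Treewidth 1.
Bags: B1 = {4, 6}  B2 = {1, 4}  B3 = {2, 6}  B4 = {2, 5}  B5 = {2, 3}  B6 = {2, 8}  B7 = {6, 7}
Tree: B1–B2, B1–B3, B3–B4, B4–B5, B4–B6, B3–B7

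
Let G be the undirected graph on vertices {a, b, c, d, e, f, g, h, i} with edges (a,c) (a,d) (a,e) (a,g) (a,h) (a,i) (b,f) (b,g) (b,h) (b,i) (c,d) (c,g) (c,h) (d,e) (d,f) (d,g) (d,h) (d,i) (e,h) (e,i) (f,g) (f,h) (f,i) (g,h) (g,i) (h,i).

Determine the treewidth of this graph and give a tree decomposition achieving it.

The largest bag has 5 vertices, giving width 4; this decomposition certifies tw(G) ≤ 4. On the other hand G contains the 5-clique {d, f, g, h, i}. A clique must lie in a single bag of any decomposition, so no decomposition can have width below 4. Combining the bounds, tw(G) = 4.

Treewidth 4.
One optimal decomposition is:
Bags: B1 = {a, c, d, g, h}  B2 = {a, d, g, h, i}  B3 = {d, f, g, h, i}  B4 = {b, f, g, h, i}  B5 = {a, d, e, h, i}
Tree: B1–B2, B2–B3, B3–B4, B2–B5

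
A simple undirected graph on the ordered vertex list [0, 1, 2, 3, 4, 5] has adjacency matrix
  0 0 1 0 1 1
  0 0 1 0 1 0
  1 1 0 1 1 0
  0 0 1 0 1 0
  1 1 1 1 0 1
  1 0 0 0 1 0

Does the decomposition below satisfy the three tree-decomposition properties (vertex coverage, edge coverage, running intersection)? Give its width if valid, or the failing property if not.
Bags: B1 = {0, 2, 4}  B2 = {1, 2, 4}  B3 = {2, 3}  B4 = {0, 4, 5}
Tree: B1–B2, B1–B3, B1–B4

No — edge (4,3) lies in no bag.

A tree decomposition must satisfy three properties: every vertex lies in some bag; for every edge, both endpoints lie together in some bag; and for every vertex, the bags containing it form a connected subtree. Here edge (4,3) lies in no bag, so the decomposition is invalid.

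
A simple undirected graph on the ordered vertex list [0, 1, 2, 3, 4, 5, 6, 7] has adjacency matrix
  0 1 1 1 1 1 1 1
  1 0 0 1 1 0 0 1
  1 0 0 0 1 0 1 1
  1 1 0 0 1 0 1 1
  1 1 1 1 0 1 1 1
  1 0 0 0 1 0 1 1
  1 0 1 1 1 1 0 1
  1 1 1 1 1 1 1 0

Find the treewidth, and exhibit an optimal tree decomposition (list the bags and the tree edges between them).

The largest bag has 5 vertices, giving width 4; this decomposition certifies tw(G) ≤ 4. On the other hand G contains the 5-clique {0, 1, 3, 4, 7}. A clique must lie in a single bag of any decomposition, so no decomposition can have width below 4. Hence tw(G) = 4 exactly.

Treewidth 4.
One such decomposition:
Bags: B1 = {0, 4, 5, 6, 7}  B2 = {0, 2, 4, 6, 7}  B3 = {0, 3, 4, 6, 7}  B4 = {0, 1, 3, 4, 7}
Tree: B1–B2, B2–B3, B3–B4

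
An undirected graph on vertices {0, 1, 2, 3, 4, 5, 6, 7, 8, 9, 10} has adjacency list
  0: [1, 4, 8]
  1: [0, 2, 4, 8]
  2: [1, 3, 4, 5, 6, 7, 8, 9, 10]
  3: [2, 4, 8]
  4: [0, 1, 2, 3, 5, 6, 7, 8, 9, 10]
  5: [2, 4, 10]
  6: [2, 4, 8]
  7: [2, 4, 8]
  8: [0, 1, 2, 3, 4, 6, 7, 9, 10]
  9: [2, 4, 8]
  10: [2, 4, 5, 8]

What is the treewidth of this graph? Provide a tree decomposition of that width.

Each bag holds 4 vertices, so the decomposition has width 3, which upper-bounds the treewidth. For the lower bound, the 4 vertices {0, 1, 4, 8} are pairwise adjacent, and any tree decomposition puts a clique entirely inside one bag — forcing width ≥ 3. Hence tw(G) = 3 exactly.

Treewidth 3.
One such decomposition:
Bags: B1 = {1, 2, 4, 8}  B2 = {2, 4, 8, 9}  B3 = {2, 4, 7, 8}  B4 = {2, 4, 8, 10}  B5 = {2, 4, 5, 10}  B6 = {0, 1, 4, 8}  B7 = {2, 3, 4, 8}  B8 = {2, 4, 6, 8}
Tree: B1–B2, B2–B3, B2–B4, B4–B5, B1–B6, B4–B7, B1–B8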